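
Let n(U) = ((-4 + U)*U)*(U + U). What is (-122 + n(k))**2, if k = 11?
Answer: 2471184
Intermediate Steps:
n(U) = 2*U**2*(-4 + U) (n(U) = (U*(-4 + U))*(2*U) = 2*U**2*(-4 + U))
(-122 + n(k))**2 = (-122 + 2*11**2*(-4 + 11))**2 = (-122 + 2*121*7)**2 = (-122 + 1694)**2 = 1572**2 = 2471184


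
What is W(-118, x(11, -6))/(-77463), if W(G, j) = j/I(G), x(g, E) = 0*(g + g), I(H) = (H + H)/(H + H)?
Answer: 0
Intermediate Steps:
I(H) = 1 (I(H) = (2*H)/((2*H)) = (2*H)*(1/(2*H)) = 1)
x(g, E) = 0 (x(g, E) = 0*(2*g) = 0)
W(G, j) = j (W(G, j) = j/1 = j*1 = j)
W(-118, x(11, -6))/(-77463) = 0/(-77463) = 0*(-1/77463) = 0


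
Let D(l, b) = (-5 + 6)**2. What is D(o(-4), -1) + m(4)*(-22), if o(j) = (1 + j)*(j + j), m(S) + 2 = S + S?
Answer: -131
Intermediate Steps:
m(S) = -2 + 2*S (m(S) = -2 + (S + S) = -2 + 2*S)
o(j) = 2*j*(1 + j) (o(j) = (1 + j)*(2*j) = 2*j*(1 + j))
D(l, b) = 1 (D(l, b) = 1**2 = 1)
D(o(-4), -1) + m(4)*(-22) = 1 + (-2 + 2*4)*(-22) = 1 + (-2 + 8)*(-22) = 1 + 6*(-22) = 1 - 132 = -131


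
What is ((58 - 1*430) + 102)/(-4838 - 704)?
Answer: 135/2771 ≈ 0.048719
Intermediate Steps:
((58 - 1*430) + 102)/(-4838 - 704) = ((58 - 430) + 102)/(-5542) = (-372 + 102)*(-1/5542) = -270*(-1/5542) = 135/2771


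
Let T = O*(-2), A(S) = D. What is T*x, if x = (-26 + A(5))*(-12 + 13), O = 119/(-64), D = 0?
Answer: -1547/16 ≈ -96.688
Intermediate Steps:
A(S) = 0
O = -119/64 (O = 119*(-1/64) = -119/64 ≈ -1.8594)
x = -26 (x = (-26 + 0)*(-12 + 13) = -26*1 = -26)
T = 119/32 (T = -119/64*(-2) = 119/32 ≈ 3.7188)
T*x = (119/32)*(-26) = -1547/16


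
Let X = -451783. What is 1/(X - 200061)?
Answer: -1/651844 ≈ -1.5341e-6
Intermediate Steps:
1/(X - 200061) = 1/(-451783 - 200061) = 1/(-651844) = -1/651844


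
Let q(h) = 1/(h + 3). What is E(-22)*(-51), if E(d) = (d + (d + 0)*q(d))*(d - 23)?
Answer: -908820/19 ≈ -47833.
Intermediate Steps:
q(h) = 1/(3 + h)
E(d) = (-23 + d)*(d + d/(3 + d)) (E(d) = (d + (d + 0)/(3 + d))*(d - 23) = (d + d/(3 + d))*(-23 + d) = (-23 + d)*(d + d/(3 + d)))
E(-22)*(-51) = -22*(-92 + (-22)² - 19*(-22))/(3 - 22)*(-51) = -22*(-92 + 484 + 418)/(-19)*(-51) = -22*(-1/19)*810*(-51) = (17820/19)*(-51) = -908820/19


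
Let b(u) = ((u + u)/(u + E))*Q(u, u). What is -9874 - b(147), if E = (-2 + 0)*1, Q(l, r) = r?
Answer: -1474948/145 ≈ -10172.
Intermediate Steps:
E = -2 (E = -2*1 = -2)
b(u) = 2*u²/(-2 + u) (b(u) = ((u + u)/(u - 2))*u = ((2*u)/(-2 + u))*u = (2*u/(-2 + u))*u = 2*u²/(-2 + u))
-9874 - b(147) = -9874 - 2*147²/(-2 + 147) = -9874 - 2*21609/145 = -9874 - 1*43218/145 = -9874 - 43218/145 = -1474948/145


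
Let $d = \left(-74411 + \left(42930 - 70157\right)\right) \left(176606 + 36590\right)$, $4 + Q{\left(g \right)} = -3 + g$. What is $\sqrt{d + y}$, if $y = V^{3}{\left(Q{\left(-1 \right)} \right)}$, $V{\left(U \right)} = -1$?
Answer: $i \sqrt{21668815049} \approx 1.472 \cdot 10^{5} i$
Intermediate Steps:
$Q{\left(g \right)} = -7 + g$ ($Q{\left(g \right)} = -4 + \left(-3 + g\right) = -7 + g$)
$y = -1$ ($y = \left(-1\right)^{3} = -1$)
$d = -21668815048$ ($d = \left(-74411 + \left(42930 - 70157\right)\right) 213196 = \left(-74411 - 27227\right) 213196 = \left(-101638\right) 213196 = -21668815048$)
$\sqrt{d + y} = \sqrt{-21668815048 - 1} = \sqrt{-21668815049} = i \sqrt{21668815049}$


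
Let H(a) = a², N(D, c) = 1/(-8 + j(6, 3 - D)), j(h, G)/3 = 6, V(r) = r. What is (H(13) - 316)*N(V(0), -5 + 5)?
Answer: -147/10 ≈ -14.700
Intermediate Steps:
j(h, G) = 18 (j(h, G) = 3*6 = 18)
N(D, c) = ⅒ (N(D, c) = 1/(-8 + 18) = 1/10 = ⅒)
(H(13) - 316)*N(V(0), -5 + 5) = (13² - 316)*(⅒) = (169 - 316)*(⅒) = -147*⅒ = -147/10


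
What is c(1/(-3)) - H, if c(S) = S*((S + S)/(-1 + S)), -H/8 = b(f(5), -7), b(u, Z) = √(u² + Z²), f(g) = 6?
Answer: -⅙ + 8*√85 ≈ 73.590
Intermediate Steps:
b(u, Z) = √(Z² + u²)
H = -8*√85 (H = -8*√((-7)² + 6²) = -8*√(49 + 36) = -8*√85 ≈ -73.756)
c(S) = 2*S²/(-1 + S) (c(S) = S*((2*S)/(-1 + S)) = S*(2*S/(-1 + S)) = 2*S²/(-1 + S))
c(1/(-3)) - H = 2*(1/(-3))²/(-1 + 1/(-3)) - (-8)*√85 = 2*(-⅓)²/(-1 - ⅓) + 8*√85 = 2*(⅑)/(-4/3) + 8*√85 = 2*(⅑)*(-¾) + 8*√85 = -⅙ + 8*√85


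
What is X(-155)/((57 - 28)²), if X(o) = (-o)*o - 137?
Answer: -24162/841 ≈ -28.730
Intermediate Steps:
X(o) = -137 - o² (X(o) = -o² - 137 = -137 - o²)
X(-155)/((57 - 28)²) = (-137 - 1*(-155)²)/((57 - 28)²) = (-137 - 1*24025)/(29²) = (-137 - 24025)/841 = -24162*1/841 = -24162/841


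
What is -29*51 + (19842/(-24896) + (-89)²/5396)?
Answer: -24824621885/16792352 ≈ -1478.3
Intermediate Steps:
-29*51 + (19842/(-24896) + (-89)²/5396) = -1479 + (19842*(-1/24896) + 7921*(1/5396)) = -1479 + (-9921/12448 + 7921/5396) = -1479 + 11266723/16792352 = -24824621885/16792352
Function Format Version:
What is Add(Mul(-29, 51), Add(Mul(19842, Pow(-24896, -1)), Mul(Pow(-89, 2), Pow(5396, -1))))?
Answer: Rational(-24824621885, 16792352) ≈ -1478.3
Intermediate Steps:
Add(Mul(-29, 51), Add(Mul(19842, Pow(-24896, -1)), Mul(Pow(-89, 2), Pow(5396, -1)))) = Add(-1479, Add(Mul(19842, Rational(-1, 24896)), Mul(7921, Rational(1, 5396)))) = Add(-1479, Add(Rational(-9921, 12448), Rational(7921, 5396))) = Add(-1479, Rational(11266723, 16792352)) = Rational(-24824621885, 16792352)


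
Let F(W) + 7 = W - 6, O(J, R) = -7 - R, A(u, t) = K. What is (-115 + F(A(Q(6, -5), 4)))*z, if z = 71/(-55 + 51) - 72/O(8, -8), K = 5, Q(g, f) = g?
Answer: 44157/4 ≈ 11039.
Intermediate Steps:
A(u, t) = 5
F(W) = -13 + W (F(W) = -7 + (W - 6) = -7 + (-6 + W) = -13 + W)
z = -359/4 (z = 71/(-55 + 51) - 72/(-7 - 1*(-8)) = 71/(-4) - 72/(-7 + 8) = 71*(-¼) - 72/1 = -71/4 - 72*1 = -71/4 - 72 = -359/4 ≈ -89.750)
(-115 + F(A(Q(6, -5), 4)))*z = (-115 + (-13 + 5))*(-359/4) = (-115 - 8)*(-359/4) = -123*(-359/4) = 44157/4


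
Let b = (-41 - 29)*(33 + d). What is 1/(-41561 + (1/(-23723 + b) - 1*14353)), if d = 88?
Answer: -32193/1800039403 ≈ -1.7885e-5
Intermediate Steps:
b = -8470 (b = (-41 - 29)*(33 + 88) = -70*121 = -8470)
1/(-41561 + (1/(-23723 + b) - 1*14353)) = 1/(-41561 + (1/(-23723 - 8470) - 1*14353)) = 1/(-41561 + (1/(-32193) - 14353)) = 1/(-41561 + (-1/32193 - 14353)) = 1/(-41561 - 462066130/32193) = 1/(-1800039403/32193) = -32193/1800039403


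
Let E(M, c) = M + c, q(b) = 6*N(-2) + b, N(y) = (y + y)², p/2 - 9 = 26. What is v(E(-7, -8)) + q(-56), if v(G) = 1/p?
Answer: 2801/70 ≈ 40.014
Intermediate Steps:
p = 70 (p = 18 + 2*26 = 18 + 52 = 70)
N(y) = 4*y² (N(y) = (2*y)² = 4*y²)
q(b) = 96 + b (q(b) = 6*(4*(-2)²) + b = 6*(4*4) + b = 6*16 + b = 96 + b)
v(G) = 1/70
v(E(-7, -8)) + q(-56) = 1/70 + (96 - 56) = 1/70 + 40 = 2801/70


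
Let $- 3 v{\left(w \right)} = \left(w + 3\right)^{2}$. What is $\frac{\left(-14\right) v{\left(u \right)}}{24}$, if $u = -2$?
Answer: $\frac{7}{36} \approx 0.19444$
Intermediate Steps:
$v{\left(w \right)} = - \frac{\left(3 + w\right)^{2}}{3}$ ($v{\left(w \right)} = - \frac{\left(w + 3\right)^{2}}{3} = - \frac{\left(3 + w\right)^{2}}{3}$)
$\frac{\left(-14\right) v{\left(u \right)}}{24} = \frac{\left(-14\right) \left(- \frac{\left(3 - 2\right)^{2}}{3}\right)}{24} = - 14 \left(- \frac{1^{2}}{3}\right) \frac{1}{24} = - 14 \left(\left(- \frac{1}{3}\right) 1\right) \frac{1}{24} = \left(-14\right) \left(- \frac{1}{3}\right) \frac{1}{24} = \frac{14}{3} \cdot \frac{1}{24} = \frac{7}{36}$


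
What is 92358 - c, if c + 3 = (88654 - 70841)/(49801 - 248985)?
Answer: 18396851237/199184 ≈ 92361.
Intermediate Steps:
c = -615365/199184 (c = -3 + (88654 - 70841)/(49801 - 248985) = -3 + 17813/(-199184) = -3 + 17813*(-1/199184) = -3 - 17813/199184 = -615365/199184 ≈ -3.0894)
92358 - c = 92358 - 1*(-615365/199184) = 92358 + 615365/199184 = 18396851237/199184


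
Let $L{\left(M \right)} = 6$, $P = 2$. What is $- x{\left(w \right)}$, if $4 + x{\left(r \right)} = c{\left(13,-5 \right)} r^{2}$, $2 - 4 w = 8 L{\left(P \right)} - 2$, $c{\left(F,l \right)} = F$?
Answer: $-1569$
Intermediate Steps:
$w = -11$ ($w = \frac{1}{2} - \frac{8 \cdot 6 - 2}{4} = \frac{1}{2} - \frac{48 - 2}{4} = \frac{1}{2} - \frac{23}{2} = -11$)
$x{\left(r \right)} = -4 + 13 r^{2}$
$- x{\left(w \right)} = - (-4 + 13 \left(-11\right)^{2}) = - (-4 + 13 \cdot 121) = - (-4 + 1573) = \left(-1\right) 1569 = -1569$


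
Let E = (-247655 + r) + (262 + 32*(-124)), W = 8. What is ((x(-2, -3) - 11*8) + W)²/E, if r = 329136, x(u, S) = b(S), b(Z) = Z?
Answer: 6889/77775 ≈ 0.088576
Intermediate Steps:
x(u, S) = S
E = 77775 (E = (-247655 + 329136) + (262 + 32*(-124)) = 81481 + (262 - 3968) = 81481 - 3706 = 77775)
((x(-2, -3) - 11*8) + W)²/E = ((-3 - 11*8) + 8)²/77775 = ((-3 - 88) + 8)²*(1/77775) = (-91 + 8)²*(1/77775) = (-83)²*(1/77775) = 6889*(1/77775) = 6889/77775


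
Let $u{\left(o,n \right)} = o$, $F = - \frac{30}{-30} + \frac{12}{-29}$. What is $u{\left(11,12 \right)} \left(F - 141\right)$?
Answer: $- \frac{44792}{29} \approx -1544.6$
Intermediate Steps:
$F = \frac{17}{29}$ ($F = \left(-30\right) \left(- \frac{1}{30}\right) + 12 \left(- \frac{1}{29}\right) = 1 - \frac{12}{29} = \frac{17}{29} \approx 0.58621$)
$u{\left(11,12 \right)} \left(F - 141\right) = 11 \left(\frac{17}{29} - 141\right) = 11 \left(- \frac{4072}{29}\right) = - \frac{44792}{29}$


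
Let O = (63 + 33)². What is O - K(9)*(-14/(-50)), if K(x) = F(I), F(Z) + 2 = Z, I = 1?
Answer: 230407/25 ≈ 9216.3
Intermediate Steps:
F(Z) = -2 + Z
K(x) = -1 (K(x) = -2 + 1 = -1)
O = 9216 (O = 96² = 9216)
O - K(9)*(-14/(-50)) = 9216 - (-1)*(-14/(-50)) = 9216 - (-1)*(-14*(-1/50)) = 9216 - (-1)*7/25 = 9216 - 1*(-7/25) = 9216 + 7/25 = 230407/25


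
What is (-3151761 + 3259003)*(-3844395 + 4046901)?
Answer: 21717148452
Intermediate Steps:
(-3151761 + 3259003)*(-3844395 + 4046901) = 107242*202506 = 21717148452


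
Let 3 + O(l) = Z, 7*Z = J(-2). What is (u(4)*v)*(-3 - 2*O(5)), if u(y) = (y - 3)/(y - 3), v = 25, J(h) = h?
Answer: 625/7 ≈ 89.286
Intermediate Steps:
Z = -2/7 (Z = (⅐)*(-2) = -2/7 ≈ -0.28571)
O(l) = -23/7 (O(l) = -3 - 2/7 = -23/7)
u(y) = 1 (u(y) = (-3 + y)/(-3 + y) = 1)
(u(4)*v)*(-3 - 2*O(5)) = (1*25)*(-3 - 2*(-23/7)) = 25*(-3 + 46/7) = 25*(25/7) = 625/7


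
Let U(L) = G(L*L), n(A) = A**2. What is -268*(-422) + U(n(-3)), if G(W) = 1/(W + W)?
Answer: 18321553/162 ≈ 1.1310e+5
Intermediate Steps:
G(W) = 1/(2*W)
U(L) = 1/(2*L**2) (U(L) = 1/(2*((L*L))) = 1/(2*(L**2)) = 1/(2*L**2))
-268*(-422) + U(n(-3)) = -268*(-422) + 1/(2*((-3)**2)**2) = 113096 + (1/2)/9**2 = 113096 + (1/2)*(1/81) = 113096 + 1/162 = 18321553/162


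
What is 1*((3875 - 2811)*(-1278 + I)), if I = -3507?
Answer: -5091240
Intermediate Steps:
1*((3875 - 2811)*(-1278 + I)) = 1*((3875 - 2811)*(-1278 - 3507)) = 1*(1064*(-4785)) = 1*(-5091240) = -5091240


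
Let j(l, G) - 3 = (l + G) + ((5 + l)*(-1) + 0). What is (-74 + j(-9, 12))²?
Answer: 4096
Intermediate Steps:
j(l, G) = -2 + G (j(l, G) = 3 + ((l + G) + ((5 + l)*(-1) + 0)) = 3 + ((G + l) + ((-5 - l) + 0)) = 3 + ((G + l) + (-5 - l)) = 3 + (-5 + G) = -2 + G)
(-74 + j(-9, 12))² = (-74 + (-2 + 12))² = (-74 + 10)² = (-64)² = 4096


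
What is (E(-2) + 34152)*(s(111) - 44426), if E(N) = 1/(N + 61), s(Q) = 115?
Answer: -89285291359/59 ≈ -1.5133e+9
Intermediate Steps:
E(N) = 1/(61 + N)
(E(-2) + 34152)*(s(111) - 44426) = (1/(61 - 2) + 34152)*(115 - 44426) = (1/59 + 34152)*(-44311) = (2014969/59)*(-44311) = -89285291359/59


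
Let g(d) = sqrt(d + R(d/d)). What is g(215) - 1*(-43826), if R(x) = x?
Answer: 43826 + 6*sqrt(6) ≈ 43841.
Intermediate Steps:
g(d) = sqrt(1 + d) (g(d) = sqrt(d + d/d) = sqrt(d + 1) = sqrt(1 + d))
g(215) - 1*(-43826) = sqrt(1 + 215) - 1*(-43826) = sqrt(216) + 43826 = 6*sqrt(6) + 43826 = 43826 + 6*sqrt(6)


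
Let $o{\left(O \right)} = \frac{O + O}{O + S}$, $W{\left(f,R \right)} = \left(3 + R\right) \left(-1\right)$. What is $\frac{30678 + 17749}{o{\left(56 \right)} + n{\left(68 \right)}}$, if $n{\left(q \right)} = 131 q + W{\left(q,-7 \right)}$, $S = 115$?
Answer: $\frac{8281017}{1524064} \approx 5.4335$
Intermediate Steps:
$W{\left(f,R \right)} = -3 - R$
$o{\left(O \right)} = \frac{2 O}{115 + O}$ ($o{\left(O \right)} = \frac{O + O}{O + 115} = \frac{2 O}{115 + O}$)
$n{\left(q \right)} = 4 + 131 q$ ($n{\left(q \right)} = 131 q - -4 = 131 q + \left(-3 + 7\right) = 131 q + 4 = 4 + 131 q$)
$\frac{30678 + 17749}{o{\left(56 \right)} + n{\left(68 \right)}} = \frac{30678 + 17749}{2 \cdot 56 \frac{1}{115 + 56} + \left(4 + 131 \cdot 68\right)} = \frac{48427}{2 \cdot 56 \cdot \frac{1}{171} + \left(4 + 8908\right)} = \frac{48427}{2 \cdot 56 \cdot \frac{1}{171} + 8912} = \frac{48427}{\frac{112}{171} + 8912} = \frac{48427}{\frac{1524064}{171}} = 48427 \cdot \frac{171}{1524064} = \frac{8281017}{1524064}$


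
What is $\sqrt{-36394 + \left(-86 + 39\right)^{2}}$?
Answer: $i \sqrt{34185} \approx 184.89 i$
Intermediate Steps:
$\sqrt{-36394 + \left(-86 + 39\right)^{2}} = \sqrt{-36394 + \left(-47\right)^{2}} = \sqrt{-36394 + 2209} = \sqrt{-34185} = i \sqrt{34185}$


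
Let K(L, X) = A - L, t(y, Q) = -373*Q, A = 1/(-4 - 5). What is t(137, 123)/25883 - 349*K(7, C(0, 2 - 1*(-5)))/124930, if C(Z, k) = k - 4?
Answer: -1961801867/1119310335 ≈ -1.7527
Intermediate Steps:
C(Z, k) = -4 + k
A = -⅑ (A = 1/(-9) = -⅑ ≈ -0.11111)
K(L, X) = -⅑ - L
t(137, 123)/25883 - 349*K(7, C(0, 2 - 1*(-5)))/124930 = -373*123/25883 - 349*(-⅑ - 1*7)/124930 = -45879*1/25883 - 349*(-⅑ - 7)*(1/124930) = -45879/25883 - 349*(-64/9)*(1/124930) = -45879/25883 + (22336/9)*(1/124930) = -45879/25883 + 11168/562185 = -1961801867/1119310335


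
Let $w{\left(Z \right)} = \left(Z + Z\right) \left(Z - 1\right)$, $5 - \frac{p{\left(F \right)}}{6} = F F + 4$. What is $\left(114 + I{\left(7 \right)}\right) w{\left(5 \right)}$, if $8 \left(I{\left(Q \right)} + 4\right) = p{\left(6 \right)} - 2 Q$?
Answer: $3280$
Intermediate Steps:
$p{\left(F \right)} = 6 - 6 F^{2}$ ($p{\left(F \right)} = 30 - 6 \left(F F + 4\right) = 30 - 6 \left(F^{2} + 4\right) = 30 - 6 \left(4 + F^{2}\right) = 30 - \left(24 + 6 F^{2}\right) = 6 - 6 F^{2}$)
$I{\left(Q \right)} = - \frac{121}{4} - \frac{Q}{4}$ ($I{\left(Q \right)} = -4 + \frac{\left(6 - 6 \cdot 6^{2}\right) - 2 Q}{8} = -4 + \frac{\left(6 - 216\right) - 2 Q}{8} = -4 + \frac{-210 - 2 Q}{8} = -4 - \left(\frac{105}{4} + \frac{Q}{4}\right) = - \frac{121}{4} - \frac{Q}{4}$)
$w{\left(Z \right)} = 2 Z \left(-1 + Z\right)$
$\left(114 + I{\left(7 \right)}\right) w{\left(5 \right)} = \left(114 - 32\right) 2 \cdot 5 \left(-1 + 5\right) = \left(114 - 32\right) 2 \cdot 5 \cdot 4 = \left(114 - 32\right) 40 = 82 \cdot 40 = 3280$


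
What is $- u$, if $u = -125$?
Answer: $125$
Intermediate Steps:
$- u = \left(-1\right) \left(-125\right) = 125$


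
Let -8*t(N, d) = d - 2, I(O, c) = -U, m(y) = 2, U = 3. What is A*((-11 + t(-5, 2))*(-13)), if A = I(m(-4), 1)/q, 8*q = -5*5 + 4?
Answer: 1144/7 ≈ 163.43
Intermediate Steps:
q = -21/8 (q = (-5*5 + 4)/8 = (-25 + 4)/8 = (1/8)*(-21) = -21/8 ≈ -2.6250)
I(O, c) = -3 (I(O, c) = -1*3 = -3)
t(N, d) = 1/4 - d/8 (t(N, d) = -(d - 2)/8 = -(-2 + d)/8 = 1/4 - d/8)
A = 8/7 (A = -3/(-21/8) = -3*(-8/21) = 8/7 ≈ 1.1429)
A*((-11 + t(-5, 2))*(-13)) = 8*((-11 + (1/4 - 1/8*2))*(-13))/7 = 8*((-11 + (1/4 - 1/4))*(-13))/7 = 8*((-11 + 0)*(-13))/7 = 8*(-11*(-13))/7 = (8/7)*143 = 1144/7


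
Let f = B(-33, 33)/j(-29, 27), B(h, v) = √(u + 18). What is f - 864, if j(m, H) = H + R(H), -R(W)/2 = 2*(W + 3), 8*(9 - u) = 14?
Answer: -864 - √101/186 ≈ -864.05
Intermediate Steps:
u = 29/4 (u = 9 - ⅛*14 = 9 - 7/4 = 29/4 ≈ 7.2500)
R(W) = -12 - 4*W (R(W) = -4*(W + 3) = -4*(3 + W) = -2*(6 + 2*W) = -12 - 4*W)
j(m, H) = -12 - 3*H (j(m, H) = H + (-12 - 4*H) = -12 - 3*H)
B(h, v) = √101/2 (B(h, v) = √(29/4 + 18) = √(101/4) = √101/2)
f = -√101/186 (f = (√101/2)/(-12 - 3*27) = (√101/2)/(-12 - 81) = (√101/2)/(-93) = (√101/2)*(-1/93) = -√101/186 ≈ -0.054032)
f - 864 = -√101/186 - 864 = -864 - √101/186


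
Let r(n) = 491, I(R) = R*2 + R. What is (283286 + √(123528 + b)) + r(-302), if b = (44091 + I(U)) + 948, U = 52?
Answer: 283777 + 9*√2083 ≈ 2.8419e+5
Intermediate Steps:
I(R) = 3*R (I(R) = 2*R + R = 3*R)
b = 45195 (b = (44091 + 3*52) + 948 = (44091 + 156) + 948 = 44247 + 948 = 45195)
(283286 + √(123528 + b)) + r(-302) = (283286 + √(123528 + 45195)) + 491 = (283286 + √168723) + 491 = (283286 + 9*√2083) + 491 = 283777 + 9*√2083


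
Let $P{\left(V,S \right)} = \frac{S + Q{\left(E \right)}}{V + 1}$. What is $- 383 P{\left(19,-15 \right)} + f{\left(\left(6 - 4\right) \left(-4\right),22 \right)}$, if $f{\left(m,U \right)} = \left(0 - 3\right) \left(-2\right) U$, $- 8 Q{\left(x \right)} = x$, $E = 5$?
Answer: $\frac{13799}{32} \approx 431.22$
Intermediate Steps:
$Q{\left(x \right)} = - \frac{x}{8}$
$P{\left(V,S \right)} = \frac{- \frac{5}{8} + S}{1 + V}$ ($P{\left(V,S \right)} = \frac{S - \frac{5}{8}}{V + 1} = \frac{S - \frac{5}{8}}{1 + V} = \frac{- \frac{5}{8} + S}{1 + V}$)
$f{\left(m,U \right)} = 6 U$ ($f{\left(m,U \right)} = \left(-3\right) \left(-2\right) U = 6 U$)
$- 383 P{\left(19,-15 \right)} + f{\left(\left(6 - 4\right) \left(-4\right),22 \right)} = - 383 \frac{- \frac{5}{8} - 15}{1 + 19} + 6 \cdot 22 = - 383 \cdot \frac{1}{20} \left(- \frac{125}{8}\right) + 132 = \left(-383\right) \left(- \frac{25}{32}\right) + 132 = \frac{9575}{32} + 132 = \frac{13799}{32}$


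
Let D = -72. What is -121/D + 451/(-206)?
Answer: -3773/7416 ≈ -0.50877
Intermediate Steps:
-121/D + 451/(-206) = -121/(-72) + 451/(-206) = -121*(-1/72) + 451*(-1/206) = 121/72 - 451/206 = -3773/7416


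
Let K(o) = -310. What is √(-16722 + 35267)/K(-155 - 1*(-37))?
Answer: -√18545/310 ≈ -0.43929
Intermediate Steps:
√(-16722 + 35267)/K(-155 - 1*(-37)) = √(-16722 + 35267)/(-310) = √18545*(-1/310) = -√18545/310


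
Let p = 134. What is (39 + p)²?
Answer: 29929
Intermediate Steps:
(39 + p)² = (39 + 134)² = 173² = 29929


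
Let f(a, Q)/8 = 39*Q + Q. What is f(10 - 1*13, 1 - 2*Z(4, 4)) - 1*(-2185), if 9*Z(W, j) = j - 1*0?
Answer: 19985/9 ≈ 2220.6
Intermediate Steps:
Z(W, j) = j/9 (Z(W, j) = (j - 1*0)/9 = (j + 0)/9 = j/9)
f(a, Q) = 320*Q (f(a, Q) = 8*(39*Q + Q) = 8*(40*Q) = 320*Q)
f(10 - 1*13, 1 - 2*Z(4, 4)) - 1*(-2185) = 320*(1 - 2*4/9) - 1*(-2185) = 320*(1 - 2*4/9) + 2185 = 320*(1 - 8/9) + 2185 = 320*(1/9) + 2185 = 320/9 + 2185 = 19985/9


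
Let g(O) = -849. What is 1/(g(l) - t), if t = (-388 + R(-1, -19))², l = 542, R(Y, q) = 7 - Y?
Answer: -1/145249 ≈ -6.8847e-6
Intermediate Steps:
t = 144400 (t = (-388 + (7 - 1*(-1)))² = (-388 + (7 + 1))² = (-388 + 8)² = (-380)² = 144400)
1/(g(l) - t) = 1/(-849 - 1*144400) = 1/(-849 - 144400) = 1/(-145249) = -1/145249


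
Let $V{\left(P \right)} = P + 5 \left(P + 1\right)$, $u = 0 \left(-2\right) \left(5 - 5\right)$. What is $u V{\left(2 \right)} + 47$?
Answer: $47$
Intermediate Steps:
$u = 0$ ($u = 0 \cdot 0 = 0$)
$V{\left(P \right)} = 5 + 6 P$ ($V{\left(P \right)} = P + 5 \left(1 + P\right) = P + \left(5 + 5 P\right) = 5 + 6 P$)
$u V{\left(2 \right)} + 47 = 0 \left(5 + 6 \cdot 2\right) + 47 = 0 \left(5 + 12\right) + 47 = 0 \cdot 17 + 47 = 0 + 47 = 47$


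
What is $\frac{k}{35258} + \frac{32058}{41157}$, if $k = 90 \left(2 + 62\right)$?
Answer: $\frac{4468514}{4742201} \approx 0.94229$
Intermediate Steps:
$k = 5760$ ($k = 90 \cdot 64 = 5760$)
$\frac{k}{35258} + \frac{32058}{41157} = \frac{5760}{35258} + \frac{32058}{41157} = 5760 \cdot \frac{1}{35258} + 32058 \cdot \frac{1}{41157} = \frac{2880}{17629} + \frac{3562}{4573} = \frac{4468514}{4742201}$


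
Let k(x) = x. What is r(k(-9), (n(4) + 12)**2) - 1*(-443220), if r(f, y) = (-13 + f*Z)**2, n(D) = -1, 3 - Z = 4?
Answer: 443236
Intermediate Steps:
Z = -1 (Z = 3 - 1*4 = 3 - 4 = -1)
r(f, y) = (-13 - f)**2 (r(f, y) = (-13 + f*(-1))**2 = (-13 - f)**2)
r(k(-9), (n(4) + 12)**2) - 1*(-443220) = (13 - 9)**2 - 1*(-443220) = 4**2 + 443220 = 16 + 443220 = 443236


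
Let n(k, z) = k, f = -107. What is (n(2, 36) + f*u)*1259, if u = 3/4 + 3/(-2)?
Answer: 414211/4 ≈ 1.0355e+5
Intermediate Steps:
u = -¾ (u = 3*(¼) + 3*(-½) = ¾ - 3/2 = -¾ ≈ -0.75000)
(n(2, 36) + f*u)*1259 = (2 - 107*(-¾))*1259 = (2 + 321/4)*1259 = (329/4)*1259 = 414211/4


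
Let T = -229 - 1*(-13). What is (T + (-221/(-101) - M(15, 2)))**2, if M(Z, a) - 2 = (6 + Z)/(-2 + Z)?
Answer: 81499972324/1723969 ≈ 47275.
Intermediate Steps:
M(Z, a) = 2 + (6 + Z)/(-2 + Z)
T = -216 (T = -229 + 13 = -216)
(T + (-221/(-101) - M(15, 2)))**2 = (-216 + (-221/(-101) - (2 + 3*15)/(-2 + 15)))**2 = (-216 + (-221*(-1/101) - (2 + 45)/13))**2 = (-216 + (221/101 - 47/13))**2 = (-216 - 1874/1313)**2 = (-285482/1313)**2 = 81499972324/1723969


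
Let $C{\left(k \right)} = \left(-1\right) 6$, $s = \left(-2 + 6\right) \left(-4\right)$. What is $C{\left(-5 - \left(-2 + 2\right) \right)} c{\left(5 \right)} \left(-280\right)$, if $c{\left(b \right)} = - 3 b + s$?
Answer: $-52080$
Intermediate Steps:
$s = -16$ ($s = 4 \left(-4\right) = -16$)
$C{\left(k \right)} = -6$
$c{\left(b \right)} = -16 - 3 b$ ($c{\left(b \right)} = - 3 b - 16 = -16 - 3 b$)
$C{\left(-5 - \left(-2 + 2\right) \right)} c{\left(5 \right)} \left(-280\right) = - 6 \left(-16 - 15\right) \left(-280\right) = \left(-6\right) \left(-31\right) \left(-280\right) = 186 \left(-280\right) = -52080$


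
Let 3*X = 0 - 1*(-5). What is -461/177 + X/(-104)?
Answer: -48239/18408 ≈ -2.6205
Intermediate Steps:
X = 5/3 (X = (0 - 1*(-5))/3 = (0 + 5)/3 = (1/3)*5 = 5/3 ≈ 1.6667)
-461/177 + X/(-104) = -461/177 + (5/3)/(-104) = -461*1/177 + (5/3)*(-1/104) = -461/177 - 5/312 = -48239/18408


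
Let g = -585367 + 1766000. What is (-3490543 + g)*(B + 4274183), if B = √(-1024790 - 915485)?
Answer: -9872978053530 - 11549550*I*√77611 ≈ -9.873e+12 - 3.2176e+9*I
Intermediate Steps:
g = 1180633
B = 5*I*√77611 (B = √(-1940275) = 5*I*√77611 ≈ 1392.9*I)
(-3490543 + g)*(B + 4274183) = (-3490543 + 1180633)*(5*I*√77611 + 4274183) = -2309910*(4274183 + 5*I*√77611) = -9872978053530 - 11549550*I*√77611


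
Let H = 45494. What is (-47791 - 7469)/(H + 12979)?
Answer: -6140/6497 ≈ -0.94505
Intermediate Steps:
(-47791 - 7469)/(H + 12979) = (-47791 - 7469)/(45494 + 12979) = -55260/58473 = -55260*1/58473 = -6140/6497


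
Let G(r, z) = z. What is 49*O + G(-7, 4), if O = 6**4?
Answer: 63508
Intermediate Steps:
O = 1296
49*O + G(-7, 4) = 49*1296 + 4 = 63504 + 4 = 63508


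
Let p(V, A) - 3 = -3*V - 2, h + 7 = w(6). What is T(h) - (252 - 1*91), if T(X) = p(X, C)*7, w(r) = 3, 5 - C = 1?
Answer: -70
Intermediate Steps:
C = 4 (C = 5 - 1*1 = 5 - 1 = 4)
h = -4 (h = -7 + 3 = -4)
p(V, A) = 1 - 3*V (p(V, A) = 3 + (-3*V - 2) = 3 + (-2 - 3*V) = 1 - 3*V)
T(X) = 7 - 21*X (T(X) = (1 - 3*X)*7 = 7 - 21*X)
T(h) - (252 - 1*91) = (7 - 21*(-4)) - (252 - 1*91) = (7 + 84) - (252 - 91) = 91 - 1*161 = 91 - 161 = -70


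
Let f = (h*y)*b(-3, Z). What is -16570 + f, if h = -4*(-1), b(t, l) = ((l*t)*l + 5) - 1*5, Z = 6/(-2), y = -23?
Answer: -14086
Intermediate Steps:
Z = -3 (Z = 6*(-½) = -3)
b(t, l) = t*l² (b(t, l) = (t*l² + 5) - 5 = (5 + t*l²) - 5 = t*l²)
h = 4
f = 2484 (f = (4*(-23))*(-3*(-3)²) = -(-276)*9 = -92*(-27) = 2484)
-16570 + f = -16570 + 2484 = -14086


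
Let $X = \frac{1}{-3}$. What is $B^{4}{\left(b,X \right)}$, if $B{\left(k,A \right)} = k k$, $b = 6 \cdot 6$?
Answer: $2821109907456$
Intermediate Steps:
$b = 36$
$X = - \frac{1}{3} \approx -0.33333$
$B{\left(k,A \right)} = k^{2}$
$B^{4}{\left(b,X \right)} = \left(36^{2}\right)^{4} = 1296^{4} = 2821109907456$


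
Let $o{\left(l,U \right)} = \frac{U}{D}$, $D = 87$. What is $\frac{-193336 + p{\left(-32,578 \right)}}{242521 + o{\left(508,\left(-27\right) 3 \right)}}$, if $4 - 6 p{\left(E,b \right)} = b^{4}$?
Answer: $- \frac{269732091081}{3516541} \approx -76704.0$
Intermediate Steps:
$o{\left(l,U \right)} = \frac{U}{87}$
$p{\left(E,b \right)} = \frac{2}{3} - \frac{b^{4}}{6}$
$\frac{-193336 + p{\left(-32,578 \right)}}{242521 + o{\left(508,\left(-27\right) 3 \right)}} = \frac{-193336 + \left(\frac{2}{3} - \frac{578^{4}}{6}\right)}{242521 + \frac{\left(-27\right) 3}{87}} = \frac{-193336 + \left(\frac{2}{3} - \frac{55806059528}{3}\right)}{242521 + \frac{1}{87} \left(-81\right)} = \frac{-193336 + \left(\frac{2}{3} - \frac{55806059528}{3}\right)}{242521 - \frac{27}{29}} = \frac{-193336 - 18602019842}{\frac{7033082}{29}} = \left(-18602213178\right) \frac{29}{7033082} = - \frac{269732091081}{3516541}$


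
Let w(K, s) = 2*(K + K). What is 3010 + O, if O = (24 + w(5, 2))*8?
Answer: 3362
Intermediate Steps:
w(K, s) = 4*K (w(K, s) = 2*(2*K) = 4*K)
O = 352 (O = (24 + 4*5)*8 = (24 + 20)*8 = 44*8 = 352)
3010 + O = 3010 + 352 = 3362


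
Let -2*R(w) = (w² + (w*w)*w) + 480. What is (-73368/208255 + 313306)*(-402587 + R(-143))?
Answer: 68447986445756424/208255 ≈ 3.2867e+11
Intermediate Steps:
R(w) = -240 - w²/2 - w³/2 (R(w) = -((w² + (w*w)*w) + 480)/2 = -((w² + w²*w) + 480)/2 = -((w² + w³) + 480)/2 = -(480 + w² + w³)/2 = -240 - w²/2 - w³/2)
(-73368/208255 + 313306)*(-402587 + R(-143)) = (-73368/208255 + 313306)*(-402587 + (-240 - ½*(-143)² - ½*(-143)³)) = (-73368*1/208255 + 313306)*(-402587 + (-240 - ½*20449 - ½*(-2924207))) = (-73368/208255 + 313306)*(-402587 + (-240 - 20449/2 + 2924207/2)) = 65247467662*(-402587 + 1451639)/208255 = (65247467662/208255)*1049052 = 68447986445756424/208255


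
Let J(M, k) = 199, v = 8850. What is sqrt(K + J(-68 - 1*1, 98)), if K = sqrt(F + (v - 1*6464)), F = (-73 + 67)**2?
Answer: sqrt(199 + sqrt(2422)) ≈ 15.755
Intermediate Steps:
F = 36 (F = (-6)**2 = 36)
K = sqrt(2422) (K = sqrt(36 + (8850 - 1*6464)) = sqrt(36 + (8850 - 6464)) = sqrt(36 + 2386) = sqrt(2422) ≈ 49.214)
sqrt(K + J(-68 - 1*1, 98)) = sqrt(sqrt(2422) + 199) = sqrt(199 + sqrt(2422))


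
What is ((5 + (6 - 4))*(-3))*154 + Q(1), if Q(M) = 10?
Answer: -3224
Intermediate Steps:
((5 + (6 - 4))*(-3))*154 + Q(1) = ((5 + (6 - 4))*(-3))*154 + 10 = ((5 + 2)*(-3))*154 + 10 = (7*(-3))*154 + 10 = -21*154 + 10 = -3234 + 10 = -3224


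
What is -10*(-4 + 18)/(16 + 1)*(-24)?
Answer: 3360/17 ≈ 197.65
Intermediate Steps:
-10*(-4 + 18)/(16 + 1)*(-24) = -140/17*(-24) = 3360/17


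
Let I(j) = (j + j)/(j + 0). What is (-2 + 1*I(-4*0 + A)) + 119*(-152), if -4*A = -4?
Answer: -18088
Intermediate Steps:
A = 1 (A = -¼*(-4) = 1)
I(j) = 2 (I(j) = (2*j)/j = 2)
(-2 + 1*I(-4*0 + A)) + 119*(-152) = (-2 + 1*2) + 119*(-152) = (-2 + 2) - 18088 = 0 - 18088 = -18088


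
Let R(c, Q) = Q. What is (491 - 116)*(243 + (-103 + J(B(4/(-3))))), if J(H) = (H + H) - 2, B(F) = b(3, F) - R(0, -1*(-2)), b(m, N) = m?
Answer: 52500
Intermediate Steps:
B(F) = 1 (B(F) = 3 - (-1)*(-2) = 3 - 1*2 = 3 - 2 = 1)
J(H) = -2 + 2*H (J(H) = 2*H - 2 = -2 + 2*H)
(491 - 116)*(243 + (-103 + J(B(4/(-3))))) = (491 - 116)*(243 + (-103 + (-2 + 2*1))) = 375*(243 + (-103 + (-2 + 2))) = 375*(243 + (-103 + 0)) = 375*(243 - 103) = 375*140 = 52500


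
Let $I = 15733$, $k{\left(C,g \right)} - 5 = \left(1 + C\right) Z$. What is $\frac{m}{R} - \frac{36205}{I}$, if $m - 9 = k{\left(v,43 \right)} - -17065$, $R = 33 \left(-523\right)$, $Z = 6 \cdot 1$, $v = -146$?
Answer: $- \frac{293292764}{90511949} \approx -3.2404$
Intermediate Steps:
$Z = 6$
$k{\left(C,g \right)} = 11 + 6 C$ ($k{\left(C,g \right)} = 5 + \left(1 + C\right) 6 = 5 + \left(6 + 6 C\right) = 11 + 6 C$)
$R = -17259$
$m = 16209$ ($m = 9 + \left(\left(11 + 6 \left(-146\right)\right) - -17065\right) = 9 + \left(\left(11 - 876\right) + 17065\right) = 9 + \left(-865 + 17065\right) = 9 + 16200 = 16209$)
$\frac{m}{R} - \frac{36205}{I} = \frac{16209}{-17259} - \frac{36205}{15733} = 16209 \left(- \frac{1}{17259}\right) - \frac{36205}{15733} = - \frac{5403}{5753} - \frac{36205}{15733} = - \frac{293292764}{90511949}$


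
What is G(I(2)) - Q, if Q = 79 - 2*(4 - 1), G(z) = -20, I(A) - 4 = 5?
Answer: -93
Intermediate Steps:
I(A) = 9 (I(A) = 4 + 5 = 9)
Q = 73 (Q = 79 - 2*3 = 79 - 6 = 73)
G(I(2)) - Q = -20 - 1*73 = -20 - 73 = -93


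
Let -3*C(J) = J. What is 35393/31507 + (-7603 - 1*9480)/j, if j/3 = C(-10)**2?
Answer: -1611162943/3150700 ≈ -511.37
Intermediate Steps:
C(J) = -J/3
j = 100/3 (j = 3*(-1/3*(-10))**2 = 3*(10/3)**2 = 3*(100/9) = 100/3 ≈ 33.333)
35393/31507 + (-7603 - 1*9480)/j = 35393/31507 + (-7603 - 1*9480)/(100/3) = 35393*(1/31507) + (-7603 - 9480)*(3/100) = 35393/31507 - 17083*3/100 = 35393/31507 - 51249/100 = -1611162943/3150700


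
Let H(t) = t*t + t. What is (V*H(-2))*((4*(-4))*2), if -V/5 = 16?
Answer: 5120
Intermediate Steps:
V = -80 (V = -5*16 = -80)
H(t) = t + t² (H(t) = t² + t = t + t²)
(V*H(-2))*((4*(-4))*2) = (-(-160)*(1 - 2))*((4*(-4))*2) = (-(-160)*(-1))*(-16*2) = -80*2*(-32) = -160*(-32) = 5120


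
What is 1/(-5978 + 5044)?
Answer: -1/934 ≈ -0.0010707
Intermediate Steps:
1/(-5978 + 5044) = 1/(-934) = -1/934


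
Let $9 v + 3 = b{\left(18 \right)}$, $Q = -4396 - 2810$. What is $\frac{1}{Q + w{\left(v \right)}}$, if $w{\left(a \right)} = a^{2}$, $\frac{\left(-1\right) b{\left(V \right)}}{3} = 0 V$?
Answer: $- \frac{9}{64853} \approx -0.00013878$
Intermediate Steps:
$b{\left(V \right)} = 0$ ($b{\left(V \right)} = - 3 \cdot 0 V = \left(-3\right) 0 = 0$)
$Q = -7206$ ($Q = -4396 - 2810 = -7206$)
$v = - \frac{1}{3}$ ($v = - \frac{1}{3} + \frac{1}{9} \cdot 0 = - \frac{1}{3} + 0 = - \frac{1}{3} \approx -0.33333$)
$\frac{1}{Q + w{\left(v \right)}} = \frac{1}{-7206 + \left(- \frac{1}{3}\right)^{2}} = \frac{1}{-7206 + \frac{1}{9}} = \frac{1}{- \frac{64853}{9}} = - \frac{9}{64853}$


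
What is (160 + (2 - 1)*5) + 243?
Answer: 408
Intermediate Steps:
(160 + (2 - 1)*5) + 243 = (160 + 1*5) + 243 = (160 + 5) + 243 = 165 + 243 = 408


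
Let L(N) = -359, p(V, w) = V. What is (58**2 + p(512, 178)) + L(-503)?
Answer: 3517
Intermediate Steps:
(58**2 + p(512, 178)) + L(-503) = (58**2 + 512) - 359 = (3364 + 512) - 359 = 3876 - 359 = 3517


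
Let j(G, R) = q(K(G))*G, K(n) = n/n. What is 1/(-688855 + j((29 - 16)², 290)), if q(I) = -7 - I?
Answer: -1/690207 ≈ -1.4488e-6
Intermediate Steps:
K(n) = 1
j(G, R) = -8*G (j(G, R) = (-7 - 1*1)*G = (-7 - 1)*G = -8*G)
1/(-688855 + j((29 - 16)², 290)) = 1/(-688855 - 8*(29 - 16)²) = 1/(-688855 - 8*13²) = 1/(-688855 - 8*169) = 1/(-688855 - 1352) = 1/(-690207) = -1/690207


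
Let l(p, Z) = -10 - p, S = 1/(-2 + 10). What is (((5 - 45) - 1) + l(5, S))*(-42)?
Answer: 2352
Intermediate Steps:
S = ⅛ (S = 1/8 = ⅛ ≈ 0.12500)
(((5 - 45) - 1) + l(5, S))*(-42) = (((5 - 45) - 1) + (-10 - 1*5))*(-42) = ((-40 - 1) + (-10 - 5))*(-42) = (-41 - 15)*(-42) = -56*(-42) = 2352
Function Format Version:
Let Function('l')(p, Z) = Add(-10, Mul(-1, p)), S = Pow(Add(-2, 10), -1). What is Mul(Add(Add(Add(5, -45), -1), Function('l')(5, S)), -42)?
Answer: 2352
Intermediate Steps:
S = Rational(1, 8) (S = Pow(8, -1) = Rational(1, 8) ≈ 0.12500)
Mul(Add(Add(Add(5, -45), -1), Function('l')(5, S)), -42) = Mul(Add(Add(Add(5, -45), -1), Add(-10, Mul(-1, 5))), -42) = Mul(Add(Add(-40, -1), Add(-10, -5)), -42) = Mul(Add(-41, -15), -42) = Mul(-56, -42) = 2352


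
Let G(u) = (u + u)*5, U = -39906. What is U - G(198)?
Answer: -41886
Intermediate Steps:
G(u) = 10*u (G(u) = (2*u)*5 = 10*u)
U - G(198) = -39906 - 10*198 = -39906 - 1*1980 = -39906 - 1980 = -41886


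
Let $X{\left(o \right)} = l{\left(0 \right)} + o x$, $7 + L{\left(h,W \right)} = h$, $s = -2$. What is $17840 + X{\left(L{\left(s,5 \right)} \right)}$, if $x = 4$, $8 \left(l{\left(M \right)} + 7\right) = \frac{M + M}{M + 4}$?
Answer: $17797$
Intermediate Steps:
$L{\left(h,W \right)} = -7 + h$
$l{\left(M \right)} = -7 + \frac{M}{4 \left(4 + M\right)}$ ($l{\left(M \right)} = -7 + \frac{\left(M + M\right) \frac{1}{M + 4}}{8} = -7 + \frac{2 M \frac{1}{4 + M}}{8} = -7 + \frac{M}{4 \left(4 + M\right)}$)
$X{\left(o \right)} = -7 + 4 o$ ($X{\left(o \right)} = \frac{-112 - 0}{4 \left(4 + 0\right)} + o 4 = \frac{-112 + 0}{4 \cdot 4} + 4 o = \frac{1}{4} \cdot \frac{1}{4} \left(-112\right) + 4 o = -7 + 4 o$)
$17840 + X{\left(L{\left(s,5 \right)} \right)} = 17840 + \left(-7 + 4 \left(-7 - 2\right)\right) = 17840 + \left(-7 + 4 \left(-9\right)\right) = 17840 - 43 = 17797$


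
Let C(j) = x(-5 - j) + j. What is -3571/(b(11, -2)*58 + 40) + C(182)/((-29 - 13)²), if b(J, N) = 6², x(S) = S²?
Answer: 815501/44688 ≈ 18.249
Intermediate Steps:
b(J, N) = 36
C(j) = j + (-5 - j)² (C(j) = (-5 - j)² + j = j + (-5 - j)²)
-3571/(b(11, -2)*58 + 40) + C(182)/((-29 - 13)²) = -3571/(36*58 + 40) + (182 + (5 + 182)²)/((-29 - 13)²) = -3571/(2088 + 40) + (182 + 187²)/((-42)²) = -3571/2128 + (182 + 34969)/1764 = -3571*1/2128 + 35151*(1/1764) = -3571/2128 + 11717/588 = 815501/44688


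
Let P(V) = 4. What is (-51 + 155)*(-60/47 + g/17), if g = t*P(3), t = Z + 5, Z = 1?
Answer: 11232/799 ≈ 14.058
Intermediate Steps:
t = 6 (t = 1 + 5 = 6)
g = 24 (g = 6*4 = 24)
(-51 + 155)*(-60/47 + g/17) = (-51 + 155)*(-60/47 + 24/17) = 104*(-60*1/47 + 24*(1/17)) = 104*(-60/47 + 24/17) = 104*(108/799) = 11232/799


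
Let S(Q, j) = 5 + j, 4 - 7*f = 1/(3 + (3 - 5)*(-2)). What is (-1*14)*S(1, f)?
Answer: -544/7 ≈ -77.714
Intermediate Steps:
f = 27/49 (f = 4/7 - 1/(7*(3 + (3 - 5)*(-2))) = 4/7 - 1/(7*(3 - 2*(-2))) = 4/7 - 1/(7*(3 + 4)) = 4/7 - ⅐/7 = 4/7 - ⅐*⅐ = 4/7 - 1/49 = 27/49 ≈ 0.55102)
(-1*14)*S(1, f) = (-1*14)*(5 + 27/49) = -14*272/49 = -544/7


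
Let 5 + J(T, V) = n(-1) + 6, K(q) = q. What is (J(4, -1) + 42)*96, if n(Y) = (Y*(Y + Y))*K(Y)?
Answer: 3936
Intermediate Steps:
n(Y) = 2*Y**3 (n(Y) = (Y*(Y + Y))*Y = (Y*(2*Y))*Y = (2*Y**2)*Y = 2*Y**3)
J(T, V) = -1 (J(T, V) = -5 + (2*(-1)**3 + 6) = -5 + (2*(-1) + 6) = -5 + (-2 + 6) = -5 + 4 = -1)
(J(4, -1) + 42)*96 = (-1 + 42)*96 = 41*96 = 3936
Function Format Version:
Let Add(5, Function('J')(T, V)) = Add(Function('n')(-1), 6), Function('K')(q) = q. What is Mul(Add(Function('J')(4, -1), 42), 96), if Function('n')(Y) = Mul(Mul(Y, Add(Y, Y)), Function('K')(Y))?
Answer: 3936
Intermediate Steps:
Function('n')(Y) = Mul(2, Pow(Y, 3)) (Function('n')(Y) = Mul(Mul(Y, Add(Y, Y)), Y) = Mul(Mul(Y, Mul(2, Y)), Y) = Mul(Mul(2, Pow(Y, 2)), Y) = Mul(2, Pow(Y, 3)))
Function('J')(T, V) = -1 (Function('J')(T, V) = Add(-5, Add(Mul(2, Pow(-1, 3)), 6)) = Add(-5, Add(Mul(2, -1), 6)) = Add(-5, Add(-2, 6)) = Add(-5, 4) = -1)
Mul(Add(Function('J')(4, -1), 42), 96) = Mul(Add(-1, 42), 96) = Mul(41, 96) = 3936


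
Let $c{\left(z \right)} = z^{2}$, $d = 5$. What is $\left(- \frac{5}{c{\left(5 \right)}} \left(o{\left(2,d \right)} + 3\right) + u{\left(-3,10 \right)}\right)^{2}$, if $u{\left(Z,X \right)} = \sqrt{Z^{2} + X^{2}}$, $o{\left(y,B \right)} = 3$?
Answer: $\frac{2761}{25} - \frac{12 \sqrt{109}}{5} \approx 85.383$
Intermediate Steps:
$u{\left(Z,X \right)} = \sqrt{X^{2} + Z^{2}}$
$\left(- \frac{5}{c{\left(5 \right)}} \left(o{\left(2,d \right)} + 3\right) + u{\left(-3,10 \right)}\right)^{2} = \left(- \frac{5}{5^{2}} \left(3 + 3\right) + \sqrt{10^{2} + \left(-3\right)^{2}}\right)^{2} = \left(- \frac{5}{25} \cdot 6 + \sqrt{100 + 9}\right)^{2} = \left(\left(-5\right) \frac{1}{25} \cdot 6 + \sqrt{109}\right)^{2} = \left(\left(- \frac{1}{5}\right) 6 + \sqrt{109}\right)^{2} = \left(- \frac{6}{5} + \sqrt{109}\right)^{2}$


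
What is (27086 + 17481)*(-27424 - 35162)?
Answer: -2789270262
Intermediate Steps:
(27086 + 17481)*(-27424 - 35162) = 44567*(-62586) = -2789270262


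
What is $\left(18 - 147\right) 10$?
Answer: $-1290$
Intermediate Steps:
$\left(18 - 147\right) 10 = \left(-129\right) 10 = -1290$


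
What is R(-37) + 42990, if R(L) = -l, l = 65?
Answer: 42925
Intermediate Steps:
R(L) = -65 (R(L) = -1*65 = -65)
R(-37) + 42990 = -65 + 42990 = 42925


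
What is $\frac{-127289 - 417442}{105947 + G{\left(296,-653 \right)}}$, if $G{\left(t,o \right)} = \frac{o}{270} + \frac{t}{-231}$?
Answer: $- \frac{11324957490}{2202561209} \approx -5.1417$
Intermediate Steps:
$G{\left(t,o \right)} = - \frac{t}{231} + \frac{o}{270}$ ($G{\left(t,o \right)} = o \frac{1}{270} + t \left(- \frac{1}{231}\right) = \frac{o}{270} - \frac{t}{231} = - \frac{t}{231} + \frac{o}{270}$)
$\frac{-127289 - 417442}{105947 + G{\left(296,-653 \right)}} = \frac{-127289 - 417442}{105947 + \left(\left(- \frac{1}{231}\right) 296 + \frac{1}{270} \left(-653\right)\right)} = - \frac{544731}{105947 - \frac{76921}{20790}} = - \frac{544731}{\frac{2202561209}{20790}} = \left(-544731\right) \frac{20790}{2202561209} = - \frac{11324957490}{2202561209}$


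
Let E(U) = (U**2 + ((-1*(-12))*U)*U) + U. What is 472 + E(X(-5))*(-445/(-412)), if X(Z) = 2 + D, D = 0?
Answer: 109247/206 ≈ 530.33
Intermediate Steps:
X(Z) = 2 (X(Z) = 2 + 0 = 2)
E(U) = U + 13*U**2 (E(U) = (U**2 + (12*U)*U) + U = (U**2 + 12*U**2) + U = 13*U**2 + U = U + 13*U**2)
472 + E(X(-5))*(-445/(-412)) = 472 + (2*(1 + 13*2))*(-445/(-412)) = 472 + (2*(1 + 26))*(-445*(-1/412)) = 472 + (2*27)*(445/412) = 472 + 54*(445/412) = 472 + 12015/206 = 109247/206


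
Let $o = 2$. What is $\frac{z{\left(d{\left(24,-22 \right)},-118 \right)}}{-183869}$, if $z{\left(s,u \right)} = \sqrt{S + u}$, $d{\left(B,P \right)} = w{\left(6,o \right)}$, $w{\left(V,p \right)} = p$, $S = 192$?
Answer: $- \frac{\sqrt{74}}{183869} \approx -4.6785 \cdot 10^{-5}$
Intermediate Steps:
$d{\left(B,P \right)} = 2$
$z{\left(s,u \right)} = \sqrt{192 + u}$
$\frac{z{\left(d{\left(24,-22 \right)},-118 \right)}}{-183869} = \frac{\sqrt{192 - 118}}{-183869} = \sqrt{74} \left(- \frac{1}{183869}\right) = - \frac{\sqrt{74}}{183869}$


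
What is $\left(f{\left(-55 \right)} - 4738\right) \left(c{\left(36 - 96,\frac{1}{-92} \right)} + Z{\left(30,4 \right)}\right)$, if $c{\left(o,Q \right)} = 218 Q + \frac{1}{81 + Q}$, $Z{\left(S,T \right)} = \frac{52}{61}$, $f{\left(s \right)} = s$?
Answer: $\frac{150791398715}{20907506} \approx 7212.3$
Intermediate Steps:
$Z{\left(S,T \right)} = \frac{52}{61}$ ($Z{\left(S,T \right)} = 52 \cdot \frac{1}{61} = \frac{52}{61}$)
$c{\left(o,Q \right)} = \frac{1}{81 + Q} + 218 Q$
$\left(f{\left(-55 \right)} - 4738\right) \left(c{\left(36 - 96,\frac{1}{-92} \right)} + Z{\left(30,4 \right)}\right) = \left(-55 - 4738\right) \left(\frac{1 + 218 \left(\frac{1}{-92}\right)^{2} + \frac{17658}{-92}}{81 + \frac{1}{-92}} + \frac{52}{61}\right) = - 4793 \left(\frac{1 + 218 \left(- \frac{1}{92}\right)^{2} + 17658 \left(- \frac{1}{92}\right)}{81 - \frac{1}{92}} + \frac{52}{61}\right) = - 4793 \left(\frac{1 + 218 \cdot \frac{1}{8464} - \frac{8829}{46}}{\frac{7451}{92}} + \frac{52}{61}\right) = - 4793 \left(\frac{92 \left(1 + \frac{109}{4232} - \frac{8829}{46}\right)}{7451} + \frac{52}{61}\right) = - 4793 \left(\frac{92}{7451} \left(- \frac{807927}{4232}\right) + \frac{52}{61}\right) = - 4793 \left(- \frac{807927}{342746} + \frac{52}{61}\right) = \left(-4793\right) \left(- \frac{31460755}{20907506}\right) = \frac{150791398715}{20907506}$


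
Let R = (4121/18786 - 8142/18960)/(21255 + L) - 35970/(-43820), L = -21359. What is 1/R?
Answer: 6763431904320/5565478712831 ≈ 1.2152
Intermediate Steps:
R = 5565478712831/6763431904320 (R = (4121/18786 - 8142/18960)/(21255 - 21359) - 35970/(-43820) = (4121*(1/18786) - 8142*1/18960)/(-104) - 35970*(-1/43820) = (4121/18786 - 1357/3160)*(-1/104) + 3597/4382 = -6235121/29681880*(-1/104) + 3597/4382 = 6235121/3086915520 + 3597/4382 = 5565478712831/6763431904320 ≈ 0.82288)
1/R = 1/(5565478712831/6763431904320) = 6763431904320/5565478712831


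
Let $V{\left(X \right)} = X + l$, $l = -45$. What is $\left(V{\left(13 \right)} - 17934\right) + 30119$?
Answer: $12153$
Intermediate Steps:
$V{\left(X \right)} = -45 + X$ ($V{\left(X \right)} = X - 45 = -45 + X$)
$\left(V{\left(13 \right)} - 17934\right) + 30119 = \left(\left(-45 + 13\right) - 17934\right) + 30119 = \left(-32 - 17934\right) + 30119 = -17966 + 30119 = 12153$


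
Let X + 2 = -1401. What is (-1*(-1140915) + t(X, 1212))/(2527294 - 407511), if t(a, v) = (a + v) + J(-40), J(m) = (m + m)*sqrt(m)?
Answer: 1140724/2119783 - 160*I*sqrt(10)/2119783 ≈ 0.53813 - 0.00023869*I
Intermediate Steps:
J(m) = 2*m**(3/2) (J(m) = (2*m)*sqrt(m) = 2*m**(3/2))
X = -1403 (X = -2 - 1401 = -1403)
t(a, v) = a + v - 160*I*sqrt(10) (t(a, v) = (a + v) + 2*(-40)**(3/2) = (a + v) + 2*(-80*I*sqrt(10)) = (a + v) - 160*I*sqrt(10) = a + v - 160*I*sqrt(10))
(-1*(-1140915) + t(X, 1212))/(2527294 - 407511) = (-1*(-1140915) + (-1403 + 1212 - 160*I*sqrt(10)))/(2527294 - 407511) = (1140915 + (-191 - 160*I*sqrt(10)))/2119783 = (1140724 - 160*I*sqrt(10))*(1/2119783) = 1140724/2119783 - 160*I*sqrt(10)/2119783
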